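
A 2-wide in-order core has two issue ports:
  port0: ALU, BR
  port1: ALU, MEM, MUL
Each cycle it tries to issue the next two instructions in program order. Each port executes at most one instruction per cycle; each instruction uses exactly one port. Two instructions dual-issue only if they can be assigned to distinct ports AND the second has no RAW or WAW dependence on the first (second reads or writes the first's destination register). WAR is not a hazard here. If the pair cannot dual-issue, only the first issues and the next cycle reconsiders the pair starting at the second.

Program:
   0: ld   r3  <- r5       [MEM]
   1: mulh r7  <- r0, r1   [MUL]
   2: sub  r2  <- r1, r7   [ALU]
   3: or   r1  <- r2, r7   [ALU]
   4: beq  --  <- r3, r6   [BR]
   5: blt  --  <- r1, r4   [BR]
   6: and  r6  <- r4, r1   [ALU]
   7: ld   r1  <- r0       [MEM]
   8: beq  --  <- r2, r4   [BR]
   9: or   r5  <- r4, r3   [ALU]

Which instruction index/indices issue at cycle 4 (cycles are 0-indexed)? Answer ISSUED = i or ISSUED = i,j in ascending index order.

0. ld.MEM @i0  | no-port MEM/MUL
1. mulh.MUL @i1  | RAW r7
2. sub.ALU @i2  | RAW r2
3. or.ALU beq.BR @i3/i4  | dual
4. blt.BR and.ALU @i5/i6  | dual
5. ld.MEM beq.BR @i7/i8  | dual
6. or.ALU @i9  | tail

ISSUED = 5,6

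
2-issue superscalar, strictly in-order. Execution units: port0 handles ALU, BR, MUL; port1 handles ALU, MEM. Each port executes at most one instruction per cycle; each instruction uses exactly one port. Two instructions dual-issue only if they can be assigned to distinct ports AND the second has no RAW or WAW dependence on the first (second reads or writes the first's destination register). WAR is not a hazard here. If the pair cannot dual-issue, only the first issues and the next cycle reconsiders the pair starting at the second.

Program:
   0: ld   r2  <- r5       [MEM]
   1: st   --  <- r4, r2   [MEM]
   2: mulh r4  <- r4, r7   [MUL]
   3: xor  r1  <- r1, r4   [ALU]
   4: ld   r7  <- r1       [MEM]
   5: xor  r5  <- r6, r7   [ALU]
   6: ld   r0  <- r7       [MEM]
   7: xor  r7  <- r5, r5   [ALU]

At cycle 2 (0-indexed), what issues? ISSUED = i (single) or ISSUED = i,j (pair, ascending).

ISSUED = 3

  cy0 -> i0 (ld.MEM) no-port MEM/MEM
  cy1 -> i1/i2 (st.MEM+mulh.MUL) dual
  cy2 -> i3 (xor.ALU) RAW r1
  cy3 -> i4 (ld.MEM) RAW r7
  cy4 -> i5/i6 (xor.ALU+ld.MEM) dual
  cy5 -> i7 (xor.ALU) tail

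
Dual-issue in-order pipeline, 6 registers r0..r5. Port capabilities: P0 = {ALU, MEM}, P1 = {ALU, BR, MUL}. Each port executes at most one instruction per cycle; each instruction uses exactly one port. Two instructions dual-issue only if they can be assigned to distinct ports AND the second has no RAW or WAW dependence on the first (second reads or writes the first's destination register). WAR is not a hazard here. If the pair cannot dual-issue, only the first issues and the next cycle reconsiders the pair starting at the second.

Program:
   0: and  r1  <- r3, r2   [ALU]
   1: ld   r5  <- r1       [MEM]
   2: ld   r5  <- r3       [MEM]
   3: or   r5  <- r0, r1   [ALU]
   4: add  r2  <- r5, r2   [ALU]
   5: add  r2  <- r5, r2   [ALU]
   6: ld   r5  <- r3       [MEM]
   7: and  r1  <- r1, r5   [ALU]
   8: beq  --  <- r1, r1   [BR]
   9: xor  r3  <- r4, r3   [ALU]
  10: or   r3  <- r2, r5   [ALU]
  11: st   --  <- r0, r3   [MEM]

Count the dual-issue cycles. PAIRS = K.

PAIRS = 2

#0 head=0: and i0 RAW r1
#1 head=1: ld i1 no-port MEM/MEM
#2 head=2: ld i2 WAW r5
#3 head=3: or i3 RAW r5
#4 head=4: add i4 RAW+WAW r2
#5 head=5: add+ld i5&i6 pair
#6 head=7: and i7 RAW r1
#7 head=8: beq+xor i8&i9 pair
#8 head=10: or i10 RAW r3
#9 head=11: st i11 tail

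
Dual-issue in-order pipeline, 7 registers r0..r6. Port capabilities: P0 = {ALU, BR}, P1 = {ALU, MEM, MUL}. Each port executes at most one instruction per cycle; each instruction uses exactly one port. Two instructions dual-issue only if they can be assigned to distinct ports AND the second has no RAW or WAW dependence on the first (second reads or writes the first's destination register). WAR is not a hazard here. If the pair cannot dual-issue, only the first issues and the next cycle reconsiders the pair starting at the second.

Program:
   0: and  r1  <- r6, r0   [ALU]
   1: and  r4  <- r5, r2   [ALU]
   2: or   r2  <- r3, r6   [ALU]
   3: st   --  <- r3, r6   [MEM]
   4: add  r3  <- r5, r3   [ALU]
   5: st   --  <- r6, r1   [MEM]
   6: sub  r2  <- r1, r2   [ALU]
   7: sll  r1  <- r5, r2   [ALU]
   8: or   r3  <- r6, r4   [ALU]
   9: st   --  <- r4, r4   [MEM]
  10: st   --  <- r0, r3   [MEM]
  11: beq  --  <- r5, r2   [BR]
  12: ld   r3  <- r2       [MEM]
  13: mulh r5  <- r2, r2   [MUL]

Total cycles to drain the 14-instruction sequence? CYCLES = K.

CYCLES = 9

t=0 i0+i1:and.ALU/and.ALU ; dual
t=1 i2+i3:or.ALU/st.MEM ; dual
t=2 i4+i5:add.ALU/st.MEM ; dual
t=3 i6:sub.ALU ; RAW r2
t=4 i7+i8:sll.ALU/or.ALU ; dual
t=5 i9:st.MEM ; no-port MEM/MEM
t=6 i10+i11:st.MEM/beq.BR ; dual
t=7 i12:ld.MEM ; no-port MEM/MUL
t=8 i13:mulh.MUL ; tail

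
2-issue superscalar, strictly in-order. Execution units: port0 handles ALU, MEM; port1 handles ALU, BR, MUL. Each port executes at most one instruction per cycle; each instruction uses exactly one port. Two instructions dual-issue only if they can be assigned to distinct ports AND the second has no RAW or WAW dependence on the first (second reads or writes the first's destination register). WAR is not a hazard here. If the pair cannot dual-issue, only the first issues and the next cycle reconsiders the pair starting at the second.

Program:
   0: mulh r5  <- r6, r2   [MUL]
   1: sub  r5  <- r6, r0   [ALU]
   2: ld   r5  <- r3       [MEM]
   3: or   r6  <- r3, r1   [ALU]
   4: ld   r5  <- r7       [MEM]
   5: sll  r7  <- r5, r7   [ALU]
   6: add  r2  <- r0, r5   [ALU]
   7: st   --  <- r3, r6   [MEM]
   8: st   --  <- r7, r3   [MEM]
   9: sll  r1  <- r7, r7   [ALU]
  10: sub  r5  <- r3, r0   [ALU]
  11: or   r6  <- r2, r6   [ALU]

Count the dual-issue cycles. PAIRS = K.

t=0 i0:mulh ; WAW r5
t=1 i1:sub ; WAW r5
t=2 i2/i3:ld+or ; pair
t=3 i4:ld ; RAW r5
t=4 i5/i6:sll+add ; pair
t=5 i7:st ; no-port MEM/MEM
t=6 i8/i9:st+sll ; pair
t=7 i10/i11:sub+or ; pair

PAIRS = 4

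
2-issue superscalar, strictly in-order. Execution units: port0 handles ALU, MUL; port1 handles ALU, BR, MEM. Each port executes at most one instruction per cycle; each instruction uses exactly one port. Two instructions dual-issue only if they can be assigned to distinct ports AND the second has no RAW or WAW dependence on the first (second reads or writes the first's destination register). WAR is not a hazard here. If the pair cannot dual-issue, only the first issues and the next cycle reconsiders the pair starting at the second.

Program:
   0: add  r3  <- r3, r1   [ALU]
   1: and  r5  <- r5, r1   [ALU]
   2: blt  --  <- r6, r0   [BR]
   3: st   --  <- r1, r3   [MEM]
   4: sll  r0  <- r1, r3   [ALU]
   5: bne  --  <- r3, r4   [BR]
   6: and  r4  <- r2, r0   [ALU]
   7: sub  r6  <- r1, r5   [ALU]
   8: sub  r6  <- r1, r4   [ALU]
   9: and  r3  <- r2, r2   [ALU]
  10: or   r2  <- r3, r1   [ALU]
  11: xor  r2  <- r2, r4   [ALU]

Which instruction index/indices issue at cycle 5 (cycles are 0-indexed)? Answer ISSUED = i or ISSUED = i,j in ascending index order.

c0: i0,i1 add.ALU+and.ALU  2-wide
c1: i2 blt.BR  no-port BR/MEM
c2: i3,i4 st.MEM+sll.ALU  2-wide
c3: i5,i6 bne.BR+and.ALU  2-wide
c4: i7 sub.ALU  WAW r6
c5: i8,i9 sub.ALU+and.ALU  2-wide
c6: i10 or.ALU  RAW+WAW r2
c7: i11 xor.ALU  tail

ISSUED = 8,9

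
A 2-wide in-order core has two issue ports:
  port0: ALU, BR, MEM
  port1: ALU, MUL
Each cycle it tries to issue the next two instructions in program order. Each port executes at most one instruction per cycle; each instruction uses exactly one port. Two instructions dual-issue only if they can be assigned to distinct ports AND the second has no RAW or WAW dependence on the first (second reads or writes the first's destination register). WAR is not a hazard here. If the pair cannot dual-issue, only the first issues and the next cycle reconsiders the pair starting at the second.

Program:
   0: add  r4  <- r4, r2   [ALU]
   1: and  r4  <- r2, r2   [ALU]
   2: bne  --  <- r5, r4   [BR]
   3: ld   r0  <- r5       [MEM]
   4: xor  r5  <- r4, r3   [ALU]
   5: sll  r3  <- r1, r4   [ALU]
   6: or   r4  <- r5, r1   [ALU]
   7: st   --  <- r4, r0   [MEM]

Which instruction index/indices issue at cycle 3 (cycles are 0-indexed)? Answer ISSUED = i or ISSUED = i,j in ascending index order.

ISSUED = 3,4

#0 head=0: add.ALU i0 WAW r4
#1 head=1: and.ALU i1 RAW r4
#2 head=2: bne.BR i2 no-port BR/MEM
#3 head=3: ld.MEM;xor.ALU i3,i4 dual
#4 head=5: sll.ALU;or.ALU i5,i6 dual
#5 head=7: st.MEM i7 tail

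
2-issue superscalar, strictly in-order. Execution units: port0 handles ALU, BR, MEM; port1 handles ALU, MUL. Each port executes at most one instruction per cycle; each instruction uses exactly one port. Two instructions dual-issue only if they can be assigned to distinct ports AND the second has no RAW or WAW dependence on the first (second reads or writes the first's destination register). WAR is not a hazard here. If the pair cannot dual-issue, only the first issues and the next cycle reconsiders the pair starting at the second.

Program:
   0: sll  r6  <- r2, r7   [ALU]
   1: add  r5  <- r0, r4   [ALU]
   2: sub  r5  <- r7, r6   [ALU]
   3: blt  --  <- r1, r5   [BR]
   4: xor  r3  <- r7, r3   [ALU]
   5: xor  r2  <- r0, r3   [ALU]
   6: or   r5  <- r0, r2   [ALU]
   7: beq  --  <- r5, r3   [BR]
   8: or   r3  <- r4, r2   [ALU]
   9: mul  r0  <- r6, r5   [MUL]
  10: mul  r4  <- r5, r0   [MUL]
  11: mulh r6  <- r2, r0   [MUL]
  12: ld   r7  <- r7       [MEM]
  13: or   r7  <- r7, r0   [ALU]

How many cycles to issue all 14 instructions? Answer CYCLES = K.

c0: i0&i1 sll.ALU+add.ALU  pair
c1: i2 sub.ALU  RAW r5
c2: i3&i4 blt.BR+xor.ALU  pair
c3: i5 xor.ALU  RAW r2
c4: i6 or.ALU  RAW r5
c5: i7&i8 beq.BR+or.ALU  pair
c6: i9 mul.MUL  no-port MUL/MUL
c7: i10 mul.MUL  no-port MUL/MUL
c8: i11&i12 mulh.MUL+ld.MEM  pair
c9: i13 or.ALU  tail

CYCLES = 10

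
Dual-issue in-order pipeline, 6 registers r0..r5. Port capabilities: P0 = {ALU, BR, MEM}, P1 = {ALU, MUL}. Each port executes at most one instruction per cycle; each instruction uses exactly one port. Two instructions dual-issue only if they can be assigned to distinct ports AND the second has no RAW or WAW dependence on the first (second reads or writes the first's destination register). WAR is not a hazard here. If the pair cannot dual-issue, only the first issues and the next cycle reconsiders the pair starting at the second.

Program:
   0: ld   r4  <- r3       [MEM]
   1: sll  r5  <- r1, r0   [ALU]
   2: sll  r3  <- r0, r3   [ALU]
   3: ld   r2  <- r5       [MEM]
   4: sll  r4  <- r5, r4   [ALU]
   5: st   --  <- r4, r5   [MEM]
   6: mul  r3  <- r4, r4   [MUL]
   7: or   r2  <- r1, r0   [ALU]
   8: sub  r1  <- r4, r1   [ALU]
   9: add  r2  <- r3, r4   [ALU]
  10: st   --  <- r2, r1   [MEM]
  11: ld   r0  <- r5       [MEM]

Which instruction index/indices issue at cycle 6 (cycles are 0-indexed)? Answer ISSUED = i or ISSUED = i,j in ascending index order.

ISSUED = 10

  cy0 -> i0&i1 (ld sll) 2-wide
  cy1 -> i2&i3 (sll ld) 2-wide
  cy2 -> i4 (sll) RAW r4
  cy3 -> i5&i6 (st mul) 2-wide
  cy4 -> i7&i8 (or sub) 2-wide
  cy5 -> i9 (add) RAW r2
  cy6 -> i10 (st) no-port MEM/MEM
  cy7 -> i11 (ld) tail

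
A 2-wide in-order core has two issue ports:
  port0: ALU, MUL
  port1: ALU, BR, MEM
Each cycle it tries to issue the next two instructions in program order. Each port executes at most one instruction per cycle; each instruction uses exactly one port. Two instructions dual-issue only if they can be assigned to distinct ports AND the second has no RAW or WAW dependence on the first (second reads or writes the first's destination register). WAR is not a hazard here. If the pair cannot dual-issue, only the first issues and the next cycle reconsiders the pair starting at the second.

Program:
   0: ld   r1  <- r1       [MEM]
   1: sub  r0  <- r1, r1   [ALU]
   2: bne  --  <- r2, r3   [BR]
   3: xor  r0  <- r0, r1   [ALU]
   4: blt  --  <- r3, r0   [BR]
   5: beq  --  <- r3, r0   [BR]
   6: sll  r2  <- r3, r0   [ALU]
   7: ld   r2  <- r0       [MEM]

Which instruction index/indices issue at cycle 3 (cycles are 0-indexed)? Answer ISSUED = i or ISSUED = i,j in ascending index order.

  cy0 -> i0 (ld.MEM) RAW r1
  cy1 -> i1+i2 (sub.ALU+bne.BR) dual
  cy2 -> i3 (xor.ALU) RAW r0
  cy3 -> i4 (blt.BR) no-port BR/BR
  cy4 -> i5+i6 (beq.BR+sll.ALU) dual
  cy5 -> i7 (ld.MEM) tail

ISSUED = 4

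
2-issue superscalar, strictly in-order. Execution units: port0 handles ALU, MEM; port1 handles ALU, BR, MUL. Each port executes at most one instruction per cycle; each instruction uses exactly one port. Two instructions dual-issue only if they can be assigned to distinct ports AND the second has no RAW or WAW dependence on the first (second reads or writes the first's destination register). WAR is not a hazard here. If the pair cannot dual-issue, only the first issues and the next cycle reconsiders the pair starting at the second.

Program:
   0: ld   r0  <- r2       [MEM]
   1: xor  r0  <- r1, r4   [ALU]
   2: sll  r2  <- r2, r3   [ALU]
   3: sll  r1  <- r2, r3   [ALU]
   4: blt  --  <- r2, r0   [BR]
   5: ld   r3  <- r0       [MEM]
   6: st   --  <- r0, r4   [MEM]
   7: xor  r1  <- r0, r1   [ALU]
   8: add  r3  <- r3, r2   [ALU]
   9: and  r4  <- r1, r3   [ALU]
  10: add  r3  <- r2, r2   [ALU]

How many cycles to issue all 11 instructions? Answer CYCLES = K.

CYCLES = 7

[0] i0  ld.MEM  -- WAW r0
[1] i1,i2  xor.ALU+sll.ALU  -- pair
[2] i3,i4  sll.ALU+blt.BR  -- pair
[3] i5  ld.MEM  -- no-port MEM/MEM
[4] i6,i7  st.MEM+xor.ALU  -- pair
[5] i8  add.ALU  -- RAW r3
[6] i9,i10  and.ALU+add.ALU  -- pair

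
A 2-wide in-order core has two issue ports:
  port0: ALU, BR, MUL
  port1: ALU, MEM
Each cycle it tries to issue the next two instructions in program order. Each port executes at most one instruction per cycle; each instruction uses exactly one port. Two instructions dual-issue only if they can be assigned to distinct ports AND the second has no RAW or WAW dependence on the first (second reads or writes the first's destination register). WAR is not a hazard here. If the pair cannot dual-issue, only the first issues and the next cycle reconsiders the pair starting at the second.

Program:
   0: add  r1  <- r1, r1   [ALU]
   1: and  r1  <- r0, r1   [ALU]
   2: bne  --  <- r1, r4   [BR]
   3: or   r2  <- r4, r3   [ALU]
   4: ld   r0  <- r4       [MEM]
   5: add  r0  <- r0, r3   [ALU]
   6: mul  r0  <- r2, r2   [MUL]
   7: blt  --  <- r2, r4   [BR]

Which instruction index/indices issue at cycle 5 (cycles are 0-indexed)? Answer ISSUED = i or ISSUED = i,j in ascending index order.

ISSUED = 6

[0] i0  add.ALU  -- RAW+WAW r1
[1] i1  and.ALU  -- RAW r1
[2] i2&i3  bne.BR or.ALU  -- pair
[3] i4  ld.MEM  -- RAW+WAW r0
[4] i5  add.ALU  -- WAW r0
[5] i6  mul.MUL  -- no-port MUL/BR
[6] i7  blt.BR  -- tail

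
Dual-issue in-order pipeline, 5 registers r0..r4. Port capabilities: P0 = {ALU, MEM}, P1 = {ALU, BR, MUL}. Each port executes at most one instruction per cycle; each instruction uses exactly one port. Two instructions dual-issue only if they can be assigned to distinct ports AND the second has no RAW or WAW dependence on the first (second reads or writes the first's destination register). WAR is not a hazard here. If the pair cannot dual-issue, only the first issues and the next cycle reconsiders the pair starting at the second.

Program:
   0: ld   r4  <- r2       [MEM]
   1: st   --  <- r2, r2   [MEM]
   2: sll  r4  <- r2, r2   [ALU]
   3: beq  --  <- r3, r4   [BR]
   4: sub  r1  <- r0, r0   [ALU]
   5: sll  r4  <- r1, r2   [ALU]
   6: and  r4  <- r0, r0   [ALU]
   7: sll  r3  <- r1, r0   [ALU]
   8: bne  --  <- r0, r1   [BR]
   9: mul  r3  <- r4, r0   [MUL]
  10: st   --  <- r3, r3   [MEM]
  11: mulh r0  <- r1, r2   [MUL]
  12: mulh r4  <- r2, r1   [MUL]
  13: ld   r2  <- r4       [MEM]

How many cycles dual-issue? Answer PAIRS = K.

c0: i0 ld.MEM  no-port MEM/MEM
c1: i1/i2 st.MEM;sll.ALU  dual
c2: i3/i4 beq.BR;sub.ALU  dual
c3: i5 sll.ALU  WAW r4
c4: i6/i7 and.ALU;sll.ALU  dual
c5: i8 bne.BR  no-port BR/MUL
c6: i9 mul.MUL  RAW r3
c7: i10/i11 st.MEM;mulh.MUL  dual
c8: i12 mulh.MUL  RAW r4
c9: i13 ld.MEM  tail

PAIRS = 4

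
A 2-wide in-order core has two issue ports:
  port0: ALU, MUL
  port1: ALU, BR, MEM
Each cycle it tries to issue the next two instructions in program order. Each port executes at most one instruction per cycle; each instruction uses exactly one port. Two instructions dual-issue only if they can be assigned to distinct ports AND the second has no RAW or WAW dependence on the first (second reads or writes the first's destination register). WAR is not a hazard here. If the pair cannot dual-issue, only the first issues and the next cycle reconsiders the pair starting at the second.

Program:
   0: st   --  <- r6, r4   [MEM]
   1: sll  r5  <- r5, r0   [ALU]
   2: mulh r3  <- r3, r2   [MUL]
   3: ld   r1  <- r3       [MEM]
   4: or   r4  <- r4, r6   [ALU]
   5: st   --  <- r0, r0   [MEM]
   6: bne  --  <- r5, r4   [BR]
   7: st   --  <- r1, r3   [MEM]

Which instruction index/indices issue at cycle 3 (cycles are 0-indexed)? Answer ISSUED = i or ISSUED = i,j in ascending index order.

ISSUED = 5

[0] i0+i1  st;sll  -- pair
[1] i2  mulh  -- RAW r3
[2] i3+i4  ld;or  -- pair
[3] i5  st  -- no-port MEM/BR
[4] i6  bne  -- no-port BR/MEM
[5] i7  st  -- tail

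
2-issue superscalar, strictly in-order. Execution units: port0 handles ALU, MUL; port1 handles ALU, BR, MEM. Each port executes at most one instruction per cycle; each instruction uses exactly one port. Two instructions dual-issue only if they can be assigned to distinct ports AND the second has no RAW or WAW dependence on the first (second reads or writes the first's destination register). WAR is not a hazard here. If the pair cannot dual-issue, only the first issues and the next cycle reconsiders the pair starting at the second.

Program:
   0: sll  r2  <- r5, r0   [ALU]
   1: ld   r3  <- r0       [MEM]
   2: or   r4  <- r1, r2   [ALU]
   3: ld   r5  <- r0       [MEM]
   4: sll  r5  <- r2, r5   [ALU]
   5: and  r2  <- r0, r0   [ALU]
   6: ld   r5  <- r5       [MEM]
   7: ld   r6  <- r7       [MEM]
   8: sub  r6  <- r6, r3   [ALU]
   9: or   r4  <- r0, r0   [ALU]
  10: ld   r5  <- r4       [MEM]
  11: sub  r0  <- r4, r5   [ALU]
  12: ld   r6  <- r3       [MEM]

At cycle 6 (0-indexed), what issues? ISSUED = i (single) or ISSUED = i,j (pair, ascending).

ISSUED = 10

t=0 i0&i1:sll ld ; 2-wide
t=1 i2&i3:or ld ; 2-wide
t=2 i4&i5:sll and ; 2-wide
t=3 i6:ld ; no-port MEM/MEM
t=4 i7:ld ; RAW+WAW r6
t=5 i8&i9:sub or ; 2-wide
t=6 i10:ld ; RAW r5
t=7 i11&i12:sub ld ; 2-wide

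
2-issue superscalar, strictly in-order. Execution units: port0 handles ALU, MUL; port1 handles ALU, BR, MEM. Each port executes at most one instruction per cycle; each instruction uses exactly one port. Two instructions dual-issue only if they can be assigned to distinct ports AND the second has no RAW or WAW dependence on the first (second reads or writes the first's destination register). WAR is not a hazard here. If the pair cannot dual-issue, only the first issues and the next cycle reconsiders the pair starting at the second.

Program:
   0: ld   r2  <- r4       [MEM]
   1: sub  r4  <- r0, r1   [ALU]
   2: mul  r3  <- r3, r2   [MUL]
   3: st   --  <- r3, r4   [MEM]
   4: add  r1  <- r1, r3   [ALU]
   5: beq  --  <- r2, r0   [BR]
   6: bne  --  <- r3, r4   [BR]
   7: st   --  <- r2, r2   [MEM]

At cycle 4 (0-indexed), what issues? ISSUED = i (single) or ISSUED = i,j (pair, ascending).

ISSUED = 6

t=0 i0,i1:ld;sub ; 2-wide
t=1 i2:mul ; RAW r3
t=2 i3,i4:st;add ; 2-wide
t=3 i5:beq ; no-port BR/BR
t=4 i6:bne ; no-port BR/MEM
t=5 i7:st ; tail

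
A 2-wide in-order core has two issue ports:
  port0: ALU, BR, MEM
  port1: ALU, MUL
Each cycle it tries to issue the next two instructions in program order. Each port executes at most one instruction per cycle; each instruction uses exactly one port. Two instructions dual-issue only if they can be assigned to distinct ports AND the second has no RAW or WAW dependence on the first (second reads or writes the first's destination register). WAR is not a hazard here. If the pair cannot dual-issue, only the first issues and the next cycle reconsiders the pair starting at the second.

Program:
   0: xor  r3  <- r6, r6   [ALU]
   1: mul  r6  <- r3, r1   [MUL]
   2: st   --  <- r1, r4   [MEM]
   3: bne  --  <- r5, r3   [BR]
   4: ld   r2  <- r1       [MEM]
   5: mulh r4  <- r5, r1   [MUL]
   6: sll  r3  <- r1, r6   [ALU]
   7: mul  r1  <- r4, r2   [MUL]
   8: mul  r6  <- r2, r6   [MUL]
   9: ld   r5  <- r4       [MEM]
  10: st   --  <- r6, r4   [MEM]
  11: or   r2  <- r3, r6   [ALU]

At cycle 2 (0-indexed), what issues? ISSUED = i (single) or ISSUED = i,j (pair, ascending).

ISSUED = 3

#0 head=0: xor.ALU i0 RAW r3
#1 head=1: mul.MUL/st.MEM i1+i2 pair
#2 head=3: bne.BR i3 no-port BR/MEM
#3 head=4: ld.MEM/mulh.MUL i4+i5 pair
#4 head=6: sll.ALU/mul.MUL i6+i7 pair
#5 head=8: mul.MUL/ld.MEM i8+i9 pair
#6 head=10: st.MEM/or.ALU i10+i11 pair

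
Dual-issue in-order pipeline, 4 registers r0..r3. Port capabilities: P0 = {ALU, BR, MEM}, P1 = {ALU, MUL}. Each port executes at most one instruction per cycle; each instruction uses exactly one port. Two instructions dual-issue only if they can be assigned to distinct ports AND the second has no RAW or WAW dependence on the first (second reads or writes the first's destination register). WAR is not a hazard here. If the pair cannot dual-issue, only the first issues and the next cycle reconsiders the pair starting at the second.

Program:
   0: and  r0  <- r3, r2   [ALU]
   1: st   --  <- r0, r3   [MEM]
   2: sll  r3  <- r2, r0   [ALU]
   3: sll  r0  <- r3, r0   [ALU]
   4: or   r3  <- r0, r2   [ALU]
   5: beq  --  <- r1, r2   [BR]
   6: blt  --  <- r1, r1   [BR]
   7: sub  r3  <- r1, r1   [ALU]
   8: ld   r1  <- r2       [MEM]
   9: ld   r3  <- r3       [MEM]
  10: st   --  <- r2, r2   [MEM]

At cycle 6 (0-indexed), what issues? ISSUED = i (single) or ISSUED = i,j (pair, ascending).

  cy0 -> i0 (and) RAW r0
  cy1 -> i1+i2 (st sll) 2-wide
  cy2 -> i3 (sll) RAW r0
  cy3 -> i4+i5 (or beq) 2-wide
  cy4 -> i6+i7 (blt sub) 2-wide
  cy5 -> i8 (ld) no-port MEM/MEM
  cy6 -> i9 (ld) no-port MEM/MEM
  cy7 -> i10 (st) tail

ISSUED = 9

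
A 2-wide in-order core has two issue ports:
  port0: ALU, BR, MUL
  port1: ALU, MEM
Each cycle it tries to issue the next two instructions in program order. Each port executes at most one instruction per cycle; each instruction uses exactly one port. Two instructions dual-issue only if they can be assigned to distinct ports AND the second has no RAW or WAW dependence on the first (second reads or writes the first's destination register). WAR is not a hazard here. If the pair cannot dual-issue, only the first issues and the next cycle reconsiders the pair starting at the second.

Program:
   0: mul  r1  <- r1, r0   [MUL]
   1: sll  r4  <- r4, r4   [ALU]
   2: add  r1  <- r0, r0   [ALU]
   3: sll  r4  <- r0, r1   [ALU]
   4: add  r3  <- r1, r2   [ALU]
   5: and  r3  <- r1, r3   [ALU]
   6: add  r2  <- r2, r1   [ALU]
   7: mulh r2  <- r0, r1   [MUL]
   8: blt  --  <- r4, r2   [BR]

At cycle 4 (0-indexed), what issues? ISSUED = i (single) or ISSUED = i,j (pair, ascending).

#0 head=0: mul.MUL/sll.ALU i0/i1 pair
#1 head=2: add.ALU i2 RAW r1
#2 head=3: sll.ALU/add.ALU i3/i4 pair
#3 head=5: and.ALU/add.ALU i5/i6 pair
#4 head=7: mulh.MUL i7 no-port MUL/BR
#5 head=8: blt.BR i8 tail

ISSUED = 7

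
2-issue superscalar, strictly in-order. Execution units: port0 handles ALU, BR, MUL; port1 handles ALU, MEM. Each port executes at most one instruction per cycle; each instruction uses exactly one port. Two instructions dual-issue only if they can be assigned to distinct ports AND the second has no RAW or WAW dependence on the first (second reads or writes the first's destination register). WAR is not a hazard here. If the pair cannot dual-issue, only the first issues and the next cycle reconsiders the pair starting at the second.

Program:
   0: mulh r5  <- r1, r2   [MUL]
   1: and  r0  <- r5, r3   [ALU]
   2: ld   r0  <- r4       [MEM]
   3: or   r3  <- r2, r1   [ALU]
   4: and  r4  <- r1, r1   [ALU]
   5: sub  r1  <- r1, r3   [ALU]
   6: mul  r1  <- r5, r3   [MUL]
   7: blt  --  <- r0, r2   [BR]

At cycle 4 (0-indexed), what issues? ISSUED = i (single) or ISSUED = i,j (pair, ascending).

ISSUED = 6

t=0 i0:mulh ; RAW r5
t=1 i1:and ; WAW r0
t=2 i2+i3:ld+or ; 2-wide
t=3 i4+i5:and+sub ; 2-wide
t=4 i6:mul ; no-port MUL/BR
t=5 i7:blt ; tail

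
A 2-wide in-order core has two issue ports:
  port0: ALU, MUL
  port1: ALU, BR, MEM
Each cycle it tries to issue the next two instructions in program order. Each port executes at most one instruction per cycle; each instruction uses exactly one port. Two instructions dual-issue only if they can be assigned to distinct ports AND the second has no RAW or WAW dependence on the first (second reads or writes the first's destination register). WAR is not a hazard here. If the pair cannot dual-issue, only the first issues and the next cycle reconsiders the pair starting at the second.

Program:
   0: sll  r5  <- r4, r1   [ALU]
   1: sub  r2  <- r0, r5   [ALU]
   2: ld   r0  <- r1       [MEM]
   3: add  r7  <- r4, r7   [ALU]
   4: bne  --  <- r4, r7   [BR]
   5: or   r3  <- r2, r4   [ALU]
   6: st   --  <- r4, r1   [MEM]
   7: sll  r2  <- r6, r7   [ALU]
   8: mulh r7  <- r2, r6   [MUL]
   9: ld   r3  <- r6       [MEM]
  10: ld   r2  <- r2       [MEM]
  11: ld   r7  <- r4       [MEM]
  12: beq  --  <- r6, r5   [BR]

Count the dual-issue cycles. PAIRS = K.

#0 head=0: sll i0 RAW r5
#1 head=1: sub;ld i1+i2 dual
#2 head=3: add i3 RAW r7
#3 head=4: bne;or i4+i5 dual
#4 head=6: st;sll i6+i7 dual
#5 head=8: mulh;ld i8+i9 dual
#6 head=10: ld i10 no-port MEM/MEM
#7 head=11: ld i11 no-port MEM/BR
#8 head=12: beq i12 tail

PAIRS = 4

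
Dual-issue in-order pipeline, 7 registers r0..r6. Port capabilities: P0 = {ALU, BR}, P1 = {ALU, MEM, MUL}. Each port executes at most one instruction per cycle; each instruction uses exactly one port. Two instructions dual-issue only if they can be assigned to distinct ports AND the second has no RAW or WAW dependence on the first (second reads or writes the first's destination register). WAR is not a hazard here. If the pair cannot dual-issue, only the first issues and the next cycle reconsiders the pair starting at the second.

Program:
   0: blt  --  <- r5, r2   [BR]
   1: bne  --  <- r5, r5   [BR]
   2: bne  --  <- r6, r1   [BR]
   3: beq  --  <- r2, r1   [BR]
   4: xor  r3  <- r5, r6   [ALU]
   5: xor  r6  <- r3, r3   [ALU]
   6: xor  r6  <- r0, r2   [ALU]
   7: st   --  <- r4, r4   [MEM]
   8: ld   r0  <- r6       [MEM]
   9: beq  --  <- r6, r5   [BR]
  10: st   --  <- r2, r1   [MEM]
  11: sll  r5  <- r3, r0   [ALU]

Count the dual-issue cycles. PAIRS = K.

t=0 i0:blt.BR ; no-port BR/BR
t=1 i1:bne.BR ; no-port BR/BR
t=2 i2:bne.BR ; no-port BR/BR
t=3 i3,i4:beq.BR;xor.ALU ; dual
t=4 i5:xor.ALU ; WAW r6
t=5 i6,i7:xor.ALU;st.MEM ; dual
t=6 i8,i9:ld.MEM;beq.BR ; dual
t=7 i10,i11:st.MEM;sll.ALU ; dual

PAIRS = 4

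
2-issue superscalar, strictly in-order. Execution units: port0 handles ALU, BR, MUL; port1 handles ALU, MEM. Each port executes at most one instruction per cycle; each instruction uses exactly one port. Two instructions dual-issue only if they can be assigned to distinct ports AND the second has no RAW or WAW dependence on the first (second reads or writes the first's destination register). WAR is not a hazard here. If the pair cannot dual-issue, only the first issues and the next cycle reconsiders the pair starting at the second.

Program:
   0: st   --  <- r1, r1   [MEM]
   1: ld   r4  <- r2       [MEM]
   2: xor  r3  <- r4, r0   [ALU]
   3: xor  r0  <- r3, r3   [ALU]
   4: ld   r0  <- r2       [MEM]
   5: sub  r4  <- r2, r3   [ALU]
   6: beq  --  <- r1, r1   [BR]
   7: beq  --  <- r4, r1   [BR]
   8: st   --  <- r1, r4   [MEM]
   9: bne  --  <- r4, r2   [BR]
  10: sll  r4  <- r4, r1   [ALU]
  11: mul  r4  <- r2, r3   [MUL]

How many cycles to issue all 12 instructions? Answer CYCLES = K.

[0] i0  st  -- no-port MEM/MEM
[1] i1  ld  -- RAW r4
[2] i2  xor  -- RAW r3
[3] i3  xor  -- WAW r0
[4] i4&i5  ld;sub  -- pair
[5] i6  beq  -- no-port BR/BR
[6] i7&i8  beq;st  -- pair
[7] i9&i10  bne;sll  -- pair
[8] i11  mul  -- tail

CYCLES = 9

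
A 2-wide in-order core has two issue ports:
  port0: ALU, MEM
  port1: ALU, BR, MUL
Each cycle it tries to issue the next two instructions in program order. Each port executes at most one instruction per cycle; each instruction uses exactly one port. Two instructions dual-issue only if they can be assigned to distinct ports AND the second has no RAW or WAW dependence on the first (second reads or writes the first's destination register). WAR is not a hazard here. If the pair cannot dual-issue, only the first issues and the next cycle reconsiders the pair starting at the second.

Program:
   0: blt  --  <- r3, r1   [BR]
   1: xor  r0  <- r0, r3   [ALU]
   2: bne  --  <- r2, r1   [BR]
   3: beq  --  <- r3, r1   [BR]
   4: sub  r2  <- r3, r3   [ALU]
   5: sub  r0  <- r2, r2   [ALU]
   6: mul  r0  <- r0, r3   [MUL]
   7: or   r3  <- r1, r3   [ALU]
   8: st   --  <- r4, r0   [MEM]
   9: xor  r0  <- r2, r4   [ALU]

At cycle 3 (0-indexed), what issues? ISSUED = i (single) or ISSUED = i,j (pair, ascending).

ISSUED = 5

  cy0 -> i0/i1 (blt+xor) dual
  cy1 -> i2 (bne) no-port BR/BR
  cy2 -> i3/i4 (beq+sub) dual
  cy3 -> i5 (sub) RAW+WAW r0
  cy4 -> i6/i7 (mul+or) dual
  cy5 -> i8/i9 (st+xor) dual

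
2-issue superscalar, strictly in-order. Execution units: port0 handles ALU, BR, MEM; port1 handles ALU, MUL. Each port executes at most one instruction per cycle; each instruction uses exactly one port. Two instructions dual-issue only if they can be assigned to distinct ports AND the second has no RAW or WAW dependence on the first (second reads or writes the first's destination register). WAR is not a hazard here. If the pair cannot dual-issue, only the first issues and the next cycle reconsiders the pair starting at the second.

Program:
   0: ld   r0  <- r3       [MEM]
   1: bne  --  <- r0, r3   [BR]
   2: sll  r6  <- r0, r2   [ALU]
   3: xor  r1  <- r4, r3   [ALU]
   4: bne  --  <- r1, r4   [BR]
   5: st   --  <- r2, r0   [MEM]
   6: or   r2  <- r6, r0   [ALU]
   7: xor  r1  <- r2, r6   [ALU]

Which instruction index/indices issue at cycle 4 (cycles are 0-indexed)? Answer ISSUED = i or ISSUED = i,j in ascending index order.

c0: i0 ld.MEM  no-port MEM/BR
c1: i1+i2 bne.BR+sll.ALU  dual
c2: i3 xor.ALU  RAW r1
c3: i4 bne.BR  no-port BR/MEM
c4: i5+i6 st.MEM+or.ALU  dual
c5: i7 xor.ALU  tail

ISSUED = 5,6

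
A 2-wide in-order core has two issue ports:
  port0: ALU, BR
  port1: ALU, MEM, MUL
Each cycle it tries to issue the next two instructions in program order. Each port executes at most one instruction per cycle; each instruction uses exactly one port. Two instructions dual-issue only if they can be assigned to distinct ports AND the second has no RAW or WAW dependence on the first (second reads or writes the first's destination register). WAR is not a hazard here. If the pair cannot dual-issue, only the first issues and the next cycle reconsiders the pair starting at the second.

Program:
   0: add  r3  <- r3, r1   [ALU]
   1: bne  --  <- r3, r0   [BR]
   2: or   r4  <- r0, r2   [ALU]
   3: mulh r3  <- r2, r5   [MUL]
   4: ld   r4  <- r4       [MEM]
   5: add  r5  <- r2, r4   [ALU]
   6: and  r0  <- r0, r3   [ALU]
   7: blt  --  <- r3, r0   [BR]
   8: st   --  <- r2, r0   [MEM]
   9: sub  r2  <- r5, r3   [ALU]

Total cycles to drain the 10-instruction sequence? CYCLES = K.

CYCLES = 7

#0 head=0: add.ALU i0 RAW r3
#1 head=1: bne.BR;or.ALU i1+i2 dual
#2 head=3: mulh.MUL i3 no-port MUL/MEM
#3 head=4: ld.MEM i4 RAW r4
#4 head=5: add.ALU;and.ALU i5+i6 dual
#5 head=7: blt.BR;st.MEM i7+i8 dual
#6 head=9: sub.ALU i9 tail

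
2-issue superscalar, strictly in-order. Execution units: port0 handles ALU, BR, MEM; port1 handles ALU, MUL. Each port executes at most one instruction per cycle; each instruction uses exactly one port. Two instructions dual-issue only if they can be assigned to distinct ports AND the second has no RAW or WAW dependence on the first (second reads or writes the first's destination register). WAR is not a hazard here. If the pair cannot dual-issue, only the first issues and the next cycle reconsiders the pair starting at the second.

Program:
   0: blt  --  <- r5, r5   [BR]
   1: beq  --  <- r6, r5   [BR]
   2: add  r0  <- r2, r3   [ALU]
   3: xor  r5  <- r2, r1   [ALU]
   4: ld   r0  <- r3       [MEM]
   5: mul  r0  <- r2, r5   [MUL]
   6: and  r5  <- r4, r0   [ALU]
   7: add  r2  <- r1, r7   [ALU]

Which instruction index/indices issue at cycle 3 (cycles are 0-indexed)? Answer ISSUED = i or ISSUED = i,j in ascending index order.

ISSUED = 5

t=0 i0:blt.BR ; no-port BR/BR
t=1 i1+i2:beq.BR+add.ALU ; pair
t=2 i3+i4:xor.ALU+ld.MEM ; pair
t=3 i5:mul.MUL ; RAW r0
t=4 i6+i7:and.ALU+add.ALU ; pair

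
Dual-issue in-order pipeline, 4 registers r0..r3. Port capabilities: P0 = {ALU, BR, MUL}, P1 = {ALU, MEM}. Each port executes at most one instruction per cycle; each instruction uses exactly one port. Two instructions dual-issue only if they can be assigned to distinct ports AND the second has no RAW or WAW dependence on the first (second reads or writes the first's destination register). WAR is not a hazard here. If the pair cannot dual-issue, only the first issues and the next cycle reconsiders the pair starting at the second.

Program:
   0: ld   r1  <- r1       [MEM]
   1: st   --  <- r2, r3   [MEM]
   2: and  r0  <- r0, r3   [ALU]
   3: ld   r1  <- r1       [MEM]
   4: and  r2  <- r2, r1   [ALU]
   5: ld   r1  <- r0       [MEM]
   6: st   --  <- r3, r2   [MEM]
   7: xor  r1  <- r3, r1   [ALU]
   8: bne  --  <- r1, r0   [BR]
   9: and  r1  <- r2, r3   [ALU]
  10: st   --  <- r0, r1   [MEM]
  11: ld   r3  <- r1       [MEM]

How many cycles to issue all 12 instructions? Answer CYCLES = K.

t=0 i0:ld.MEM ; no-port MEM/MEM
t=1 i1/i2:st.MEM;and.ALU ; 2-wide
t=2 i3:ld.MEM ; RAW r1
t=3 i4/i5:and.ALU;ld.MEM ; 2-wide
t=4 i6/i7:st.MEM;xor.ALU ; 2-wide
t=5 i8/i9:bne.BR;and.ALU ; 2-wide
t=6 i10:st.MEM ; no-port MEM/MEM
t=7 i11:ld.MEM ; tail

CYCLES = 8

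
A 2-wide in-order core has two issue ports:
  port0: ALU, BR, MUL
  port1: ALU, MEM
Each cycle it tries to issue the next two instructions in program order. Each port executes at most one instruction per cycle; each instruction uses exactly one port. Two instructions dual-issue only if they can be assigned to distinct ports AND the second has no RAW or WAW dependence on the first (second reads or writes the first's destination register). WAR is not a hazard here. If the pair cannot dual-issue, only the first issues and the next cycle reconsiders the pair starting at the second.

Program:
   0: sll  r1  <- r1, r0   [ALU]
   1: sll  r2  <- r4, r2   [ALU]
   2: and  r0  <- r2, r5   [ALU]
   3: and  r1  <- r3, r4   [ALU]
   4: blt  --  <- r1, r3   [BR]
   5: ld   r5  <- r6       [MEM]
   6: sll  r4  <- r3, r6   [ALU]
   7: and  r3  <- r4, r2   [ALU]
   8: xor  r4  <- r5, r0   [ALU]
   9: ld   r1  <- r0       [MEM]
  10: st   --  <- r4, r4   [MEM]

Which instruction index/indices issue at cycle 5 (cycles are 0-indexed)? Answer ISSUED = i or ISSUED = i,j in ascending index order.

c0: i0&i1 sll;sll  pair
c1: i2&i3 and;and  pair
c2: i4&i5 blt;ld  pair
c3: i6 sll  RAW r4
c4: i7&i8 and;xor  pair
c5: i9 ld  no-port MEM/MEM
c6: i10 st  tail

ISSUED = 9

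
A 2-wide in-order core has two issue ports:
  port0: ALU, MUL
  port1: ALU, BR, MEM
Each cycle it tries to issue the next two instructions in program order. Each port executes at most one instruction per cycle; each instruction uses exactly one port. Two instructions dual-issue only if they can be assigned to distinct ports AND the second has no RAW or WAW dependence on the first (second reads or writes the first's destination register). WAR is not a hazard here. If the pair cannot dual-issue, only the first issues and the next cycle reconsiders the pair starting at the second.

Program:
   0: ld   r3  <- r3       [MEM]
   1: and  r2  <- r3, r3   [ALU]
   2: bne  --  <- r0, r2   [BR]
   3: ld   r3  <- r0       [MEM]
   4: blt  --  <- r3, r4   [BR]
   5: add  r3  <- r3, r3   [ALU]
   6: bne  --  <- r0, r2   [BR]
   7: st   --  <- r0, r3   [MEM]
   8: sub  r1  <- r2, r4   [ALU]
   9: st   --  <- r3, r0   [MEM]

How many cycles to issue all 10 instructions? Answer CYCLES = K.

CYCLES = 8

[0] i0  ld  -- RAW r3
[1] i1  and  -- RAW r2
[2] i2  bne  -- no-port BR/MEM
[3] i3  ld  -- no-port MEM/BR
[4] i4+i5  blt;add  -- pair
[5] i6  bne  -- no-port BR/MEM
[6] i7+i8  st;sub  -- pair
[7] i9  st  -- tail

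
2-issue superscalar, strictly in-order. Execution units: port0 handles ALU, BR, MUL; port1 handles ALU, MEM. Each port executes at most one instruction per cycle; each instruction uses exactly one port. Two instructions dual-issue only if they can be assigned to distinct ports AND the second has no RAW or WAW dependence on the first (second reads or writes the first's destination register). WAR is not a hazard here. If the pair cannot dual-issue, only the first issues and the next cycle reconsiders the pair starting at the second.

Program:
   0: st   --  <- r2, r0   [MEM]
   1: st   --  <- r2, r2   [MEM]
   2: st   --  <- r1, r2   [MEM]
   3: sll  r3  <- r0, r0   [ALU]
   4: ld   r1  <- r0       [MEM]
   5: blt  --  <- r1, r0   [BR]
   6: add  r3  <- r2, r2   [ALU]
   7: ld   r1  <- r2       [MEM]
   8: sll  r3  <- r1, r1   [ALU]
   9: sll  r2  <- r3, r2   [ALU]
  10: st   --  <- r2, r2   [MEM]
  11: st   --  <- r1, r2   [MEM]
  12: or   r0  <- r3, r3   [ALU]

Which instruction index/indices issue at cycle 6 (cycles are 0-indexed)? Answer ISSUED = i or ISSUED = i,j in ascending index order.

ISSUED = 8

[0] i0  st  -- no-port MEM/MEM
[1] i1  st  -- no-port MEM/MEM
[2] i2+i3  st/sll  -- pair
[3] i4  ld  -- RAW r1
[4] i5+i6  blt/add  -- pair
[5] i7  ld  -- RAW r1
[6] i8  sll  -- RAW r3
[7] i9  sll  -- RAW r2
[8] i10  st  -- no-port MEM/MEM
[9] i11+i12  st/or  -- pair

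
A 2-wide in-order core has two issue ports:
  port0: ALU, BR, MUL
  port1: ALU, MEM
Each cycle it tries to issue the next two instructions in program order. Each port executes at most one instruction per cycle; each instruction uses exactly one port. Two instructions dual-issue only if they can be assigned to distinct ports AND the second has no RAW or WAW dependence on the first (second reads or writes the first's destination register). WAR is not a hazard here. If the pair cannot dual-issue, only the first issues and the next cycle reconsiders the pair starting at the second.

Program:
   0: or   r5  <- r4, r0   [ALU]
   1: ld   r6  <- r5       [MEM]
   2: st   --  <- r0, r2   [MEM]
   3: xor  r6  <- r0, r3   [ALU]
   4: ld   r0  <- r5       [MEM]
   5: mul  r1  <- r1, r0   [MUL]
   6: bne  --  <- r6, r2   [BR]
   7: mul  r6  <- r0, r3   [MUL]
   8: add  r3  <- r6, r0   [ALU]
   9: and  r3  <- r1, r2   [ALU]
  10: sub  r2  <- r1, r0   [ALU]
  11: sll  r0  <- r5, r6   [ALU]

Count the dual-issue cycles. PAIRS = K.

PAIRS = 2

  cy0 -> i0 (or) RAW r5
  cy1 -> i1 (ld) no-port MEM/MEM
  cy2 -> i2+i3 (st;xor) 2-wide
  cy3 -> i4 (ld) RAW r0
  cy4 -> i5 (mul) no-port MUL/BR
  cy5 -> i6 (bne) no-port BR/MUL
  cy6 -> i7 (mul) RAW r6
  cy7 -> i8 (add) WAW r3
  cy8 -> i9+i10 (and;sub) 2-wide
  cy9 -> i11 (sll) tail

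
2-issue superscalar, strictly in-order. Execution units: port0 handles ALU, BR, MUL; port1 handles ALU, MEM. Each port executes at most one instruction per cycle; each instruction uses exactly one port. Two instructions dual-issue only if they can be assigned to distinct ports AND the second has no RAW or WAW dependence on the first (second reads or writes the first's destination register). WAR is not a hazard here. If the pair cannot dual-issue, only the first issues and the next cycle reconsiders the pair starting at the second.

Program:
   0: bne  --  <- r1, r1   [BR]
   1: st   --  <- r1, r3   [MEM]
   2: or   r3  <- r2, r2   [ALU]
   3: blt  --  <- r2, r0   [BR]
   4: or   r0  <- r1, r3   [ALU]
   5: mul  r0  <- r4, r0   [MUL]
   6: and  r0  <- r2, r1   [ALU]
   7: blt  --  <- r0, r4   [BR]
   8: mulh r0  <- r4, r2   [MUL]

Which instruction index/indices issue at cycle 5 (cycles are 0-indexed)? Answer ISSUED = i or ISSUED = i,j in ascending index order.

ISSUED = 7

[0] i0/i1  bne.BR;st.MEM  -- pair
[1] i2/i3  or.ALU;blt.BR  -- pair
[2] i4  or.ALU  -- RAW+WAW r0
[3] i5  mul.MUL  -- WAW r0
[4] i6  and.ALU  -- RAW r0
[5] i7  blt.BR  -- no-port BR/MUL
[6] i8  mulh.MUL  -- tail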